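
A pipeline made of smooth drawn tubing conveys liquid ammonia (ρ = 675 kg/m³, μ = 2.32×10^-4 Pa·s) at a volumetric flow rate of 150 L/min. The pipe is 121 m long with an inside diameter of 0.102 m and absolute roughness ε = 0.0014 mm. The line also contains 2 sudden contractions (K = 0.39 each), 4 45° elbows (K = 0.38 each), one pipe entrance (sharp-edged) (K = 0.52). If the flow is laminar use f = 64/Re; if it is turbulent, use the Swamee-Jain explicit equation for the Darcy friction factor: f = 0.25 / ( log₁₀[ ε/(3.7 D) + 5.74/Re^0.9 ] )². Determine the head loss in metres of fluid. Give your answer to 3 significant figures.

h_f ≈ 0.117 m

Q = 150 L/min = 150/60000 = 0.0025 m³/s.
Cross-sectional area A = πD²/4 = π(0.102)²/4 = 0.008171 m²; mean velocity V = Q/A = 0.0025/0.008171 = 0.3059 m/s.
Reynolds number Re = ρVD/μ = 675 · 0.3059 · 0.102 / 0.000232 = 9.08e+04.
Re > 4000 → turbulent. Relative roughness ε/D = 1.4e-06/0.102 = 1.37e-05. Swamee-Jain: f = 0.25/(log₁₀[1.37e-05/3.7 + 5.74/9.08e+04^0.9])² = 0.25/(log₁₀[3.71e-06 + 0.000198])² = 0.25/(-3.695)² = 0.01831.
Total minor-loss coefficient ΣK = 2·0.39 + 4·0.38 + 1·0.52 = 2.82.
ΔP = [f·L/D + ΣK]·(ρV²/2) = [0.01831·121/0.102 + 2.82]·(675·0.3059²/2) = [21.72 + 2.82]·31.59 = 775.2 Pa.
Head loss h_f = ΔP/(ρg) = 775.2/(675·9.81) = 0.117 m.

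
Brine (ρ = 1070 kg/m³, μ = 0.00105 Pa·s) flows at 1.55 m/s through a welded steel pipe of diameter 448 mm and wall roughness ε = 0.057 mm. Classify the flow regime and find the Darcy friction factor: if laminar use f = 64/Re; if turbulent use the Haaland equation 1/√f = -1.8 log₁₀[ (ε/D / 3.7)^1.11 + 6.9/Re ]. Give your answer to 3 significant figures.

Re = ρVD/μ = 1070·1.55·0.448/0.00105 = 7.076e+05.
Re > 4000 → turbulent. ε/D = 5.7e-05/0.448 = 0.000127; Haaland: 1/√f = -1.8 log₁₀[1.11e-05 + 9.75e-06] = 8.426, so f = 0.01409.

f ≈ 0.0141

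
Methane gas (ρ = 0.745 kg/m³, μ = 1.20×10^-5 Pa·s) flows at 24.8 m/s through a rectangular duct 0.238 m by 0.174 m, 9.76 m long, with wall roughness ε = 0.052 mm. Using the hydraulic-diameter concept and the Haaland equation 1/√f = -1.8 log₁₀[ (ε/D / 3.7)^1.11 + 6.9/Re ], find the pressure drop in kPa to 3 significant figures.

Hydraulic diameter D_h = 4A/P = 4·(0.238·0.174)/(2·(0.238+0.174)) = 0.1656/0.824 = 0.201 m.
Re = ρVD_h/μ = 0.745·24.8·0.201/1.2e-05 = 3.095e+05.
ε/D_h = 5.2e-05/0.201 = 0.000259; Haaland gives 1/√f = -1.8 log₁₀[2.44e-05+2.23e-05] = 7.795, so f = 0.01646.
ΔP = f(L/D_h)(ρV²/2) = 0.01646·9.76/0.201·229.1 = 183 Pa.
ΔP = 0.183 kPa.

ΔP ≈ 0.183 kPa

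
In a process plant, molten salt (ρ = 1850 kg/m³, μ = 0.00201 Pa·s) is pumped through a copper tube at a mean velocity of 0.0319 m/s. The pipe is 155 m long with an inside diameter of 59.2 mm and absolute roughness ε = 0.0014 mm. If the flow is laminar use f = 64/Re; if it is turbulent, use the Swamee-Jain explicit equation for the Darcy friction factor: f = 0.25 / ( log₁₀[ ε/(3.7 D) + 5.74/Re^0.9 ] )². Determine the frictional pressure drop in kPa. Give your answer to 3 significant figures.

ΔP ≈ 0.0907 kPa

Reynolds number Re = ρVD/μ = 1850 · 0.0319 · 0.0592 / 0.00201 = 1738.
Re < 2300 → laminar flow, so f = 64/Re = 64/1738 = 0.03682 (the turbulent correlation is not needed).
Darcy-Weisbach: ΔP = f(L/D)(ρV²/2) = 0.03682·(155/0.0592)·(1850·0.0319²/2) = 0.03682·2618·0.9413 = 90.75 Pa.
ΔP = 90.75 Pa = 0.0907 kPa.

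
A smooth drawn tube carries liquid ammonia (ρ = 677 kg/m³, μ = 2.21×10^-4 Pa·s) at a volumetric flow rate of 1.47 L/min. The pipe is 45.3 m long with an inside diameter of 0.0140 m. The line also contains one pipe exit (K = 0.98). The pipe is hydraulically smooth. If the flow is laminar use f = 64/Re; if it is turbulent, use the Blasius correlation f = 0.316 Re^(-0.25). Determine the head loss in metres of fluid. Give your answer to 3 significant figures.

Q = 1.47 L/min = 1.47/60000 = 2.45e-05 m³/s.
Cross-sectional area A = πD²/4 = π(0.014)²/4 = 0.0001539 m²; mean velocity V = Q/A = 2.45e-05/0.0001539 = 0.1592 m/s.
Reynolds number Re = ρVD/μ = 677 · 0.1592 · 0.014 / 0.000221 = 6826.
Re > 4000 → turbulent. Smooth-pipe (Blasius): f = 0.316 Re^(-0.25) = 0.316/(6826)^0.25 = 0.03477.
Total minor-loss coefficient ΣK = 1·0.98 = 0.98.
ΔP = [f·L/D + ΣK]·(ρV²/2) = [0.03477·45.3/0.014 + 0.98]·(677·0.1592²/2) = [112.5 + 0.98]·8.574 = 972.9 Pa.
Head loss h_f = ΔP/(ρg) = 972.9/(677·9.81) = 0.146 m.

h_f ≈ 0.146 m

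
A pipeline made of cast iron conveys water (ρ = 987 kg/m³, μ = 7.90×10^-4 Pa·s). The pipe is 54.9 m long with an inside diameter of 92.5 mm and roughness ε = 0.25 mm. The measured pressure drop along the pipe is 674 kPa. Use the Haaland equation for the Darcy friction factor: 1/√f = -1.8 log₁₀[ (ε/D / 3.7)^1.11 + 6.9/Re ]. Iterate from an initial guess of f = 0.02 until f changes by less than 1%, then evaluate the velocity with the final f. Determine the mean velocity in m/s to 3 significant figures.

Rearranging Darcy-Weisbach: V = √(2·ΔP·D/(f·L·ρ)). With ε/D = 0.00025/0.0925 = 0.0027, iterate starting from f = 0.02:
  f = 0.02 → V = √(2·6.74e+05·0.0925/(0.02·54.9·987)) = 10.73 m/s; Re = ρVD/μ = 1.24e+06; f → 0.02557
  f = 0.02557 → V = 9.486 m/s; Re = 1.096e+06; f → 0.02559
Converged (Δf/f < 1%). With the final f = 0.02559: V = √(2·6.74e+05·0.0925/(0.02559·54.9·987)) = 9.484 m/s.

V ≈ 9.48 m/s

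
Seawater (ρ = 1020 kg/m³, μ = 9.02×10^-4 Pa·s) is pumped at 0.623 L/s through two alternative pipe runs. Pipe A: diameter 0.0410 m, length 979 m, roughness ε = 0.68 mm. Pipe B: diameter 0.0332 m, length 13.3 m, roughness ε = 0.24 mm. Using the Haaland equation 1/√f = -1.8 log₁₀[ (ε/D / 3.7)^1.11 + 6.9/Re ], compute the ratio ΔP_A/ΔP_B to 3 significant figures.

Pipe A: V = Q/A = 0.000623/0.00132 = 0.4719 m/s; Re = 2.188e+04; ε/D = 0.0166; Haaland → f = 0.04729; ΔP_A = f(L/D)(ρV²/2) = 1.282e+05 Pa.
Pipe B: V = Q/A = 0.000623/0.0008657 = 0.7197 m/s; Re = 2.702e+04; ε/D = 0.00723; Haaland → f = 0.03653; ΔP_B = f(L/D)(ρV²/2) = 3865 Pa.
ΔP_A/ΔP_B = 1.282e+05/3865 = 33.2.

ΔP_A/ΔP_B ≈ 33.2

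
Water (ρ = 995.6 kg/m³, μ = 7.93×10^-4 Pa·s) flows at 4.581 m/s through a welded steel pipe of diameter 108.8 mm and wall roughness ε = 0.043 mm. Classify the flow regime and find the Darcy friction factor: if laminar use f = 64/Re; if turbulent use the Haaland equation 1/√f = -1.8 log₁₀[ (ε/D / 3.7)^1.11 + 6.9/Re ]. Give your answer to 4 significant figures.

f ≈ 0.01669

Re = ρVD/μ = 995.6·4.581·0.1088/0.000793 = 6.258e+05.
Re > 4000 → turbulent. ε/D = 4.3e-05/0.1088 = 0.000395; Haaland: 1/√f = -1.8 log₁₀[3.91e-05 + 1.1e-05] = 7.74, so f = 0.01669.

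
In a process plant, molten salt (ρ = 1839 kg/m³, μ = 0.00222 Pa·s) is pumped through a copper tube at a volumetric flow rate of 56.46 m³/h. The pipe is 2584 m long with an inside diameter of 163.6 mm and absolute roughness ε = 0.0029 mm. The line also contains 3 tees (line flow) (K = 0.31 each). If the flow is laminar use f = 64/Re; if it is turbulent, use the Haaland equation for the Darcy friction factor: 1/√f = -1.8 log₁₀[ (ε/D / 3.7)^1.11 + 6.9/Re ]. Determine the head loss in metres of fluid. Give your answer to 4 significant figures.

h_f ≈ 8.025 m

Q = 56.46 m³/h = 56.46/3600 = 0.01568 m³/s.
Cross-sectional area A = πD²/4 = π(0.1636)²/4 = 0.02102 m²; mean velocity V = Q/A = 0.01568/0.02102 = 0.7461 m/s.
Reynolds number Re = ρVD/μ = 1839 · 0.7461 · 0.1636 / 0.00222 = 1.011e+05.
Re > 4000 → turbulent. Relative roughness ε/D = 2.9e-06/0.1636 = 1.77e-05. Haaland: 1/√f = -1.8 log₁₀[(1.77e-05/3.7)^1.11 + 6.9/1.011e+05] = -1.8 log₁₀[1.25e-06 + 6.82e-05] = 7.485, so f = 0.01785.
Total minor-loss coefficient ΣK = 3·0.31 = 0.93.
ΔP = [f·L/D + ΣK]·(ρV²/2) = [0.01785·2584/0.1636 + 0.93]·(1839·0.7461²/2) = [282 + 0.93]·511.8 = 1.448e+05 Pa.
Head loss h_f = ΔP/(ρg) = 1.448e+05/(1839·9.81) = 8.025 m.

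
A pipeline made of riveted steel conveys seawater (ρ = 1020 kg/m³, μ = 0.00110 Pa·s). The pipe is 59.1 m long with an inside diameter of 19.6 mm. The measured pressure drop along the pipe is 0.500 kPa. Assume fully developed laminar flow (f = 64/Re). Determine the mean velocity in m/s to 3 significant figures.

For laminar flow, f = 64/Re with Re = ρVD/μ, so Darcy-Weisbach reduces to ΔP = 32μLV/D². Solving for V: V = ΔP·D²/(32μL) = 500·(0.0196)²/(32·0.0011·59.1) = 0.09233 m/s.
Check: Re = ρVD/μ = 1020·0.09233·0.0196/0.0011 = 1678 < 2300, so the laminar assumption holds.

V ≈ 0.0923 m/s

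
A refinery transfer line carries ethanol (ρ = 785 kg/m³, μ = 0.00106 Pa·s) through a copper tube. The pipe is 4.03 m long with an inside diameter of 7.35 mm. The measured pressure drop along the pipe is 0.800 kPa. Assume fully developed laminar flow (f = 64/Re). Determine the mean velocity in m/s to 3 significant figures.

For laminar flow, f = 64/Re with Re = ρVD/μ, so Darcy-Weisbach reduces to ΔP = 32μLV/D². Solving for V: V = ΔP·D²/(32μL) = 800·(0.00735)²/(32·0.00106·4.03) = 0.3162 m/s.
Check: Re = ρVD/μ = 785·0.3162·0.00735/0.00106 = 1721 < 2300, so the laminar assumption holds.

V ≈ 0.316 m/s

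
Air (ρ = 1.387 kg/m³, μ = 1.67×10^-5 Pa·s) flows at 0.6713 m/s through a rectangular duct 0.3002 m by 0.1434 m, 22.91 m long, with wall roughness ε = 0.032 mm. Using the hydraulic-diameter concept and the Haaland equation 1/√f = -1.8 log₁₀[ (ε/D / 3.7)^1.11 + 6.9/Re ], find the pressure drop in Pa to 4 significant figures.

Hydraulic diameter D_h = 4A/P = 4·(0.3002·0.1434)/(2·(0.3002+0.1434)) = 0.1722/0.8872 = 0.1941 m.
Re = ρVD_h/μ = 1.387·0.6713·0.1941/1.67e-05 = 1.082e+04.
ε/D_h = 3.2e-05/0.1941 = 0.000165; Haaland gives 1/√f = -1.8 log₁₀[1.48e-05+0.000638] = 5.734, so f = 0.03042.
ΔP = f(L/D_h)(ρV²/2) = 0.03042·22.91/0.1941·0.3125 = 1.122 Pa.

ΔP ≈ 1.122 Pa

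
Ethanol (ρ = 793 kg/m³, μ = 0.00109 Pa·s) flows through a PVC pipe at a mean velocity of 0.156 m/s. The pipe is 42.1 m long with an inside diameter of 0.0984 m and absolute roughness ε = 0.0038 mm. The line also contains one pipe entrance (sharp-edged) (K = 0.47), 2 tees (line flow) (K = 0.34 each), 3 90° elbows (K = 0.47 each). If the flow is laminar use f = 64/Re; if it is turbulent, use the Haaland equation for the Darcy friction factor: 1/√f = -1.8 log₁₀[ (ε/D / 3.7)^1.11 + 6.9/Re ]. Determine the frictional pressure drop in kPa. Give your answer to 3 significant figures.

Reynolds number Re = ρVD/μ = 793 · 0.156 · 0.0984 / 0.00109 = 1.117e+04.
Re > 4000 → turbulent. Relative roughness ε/D = 3.8e-06/0.0984 = 3.86e-05. Haaland: 1/√f = -1.8 log₁₀[(3.86e-05/3.7)^1.11 + 6.9/1.117e+04] = -1.8 log₁₀[2.96e-06 + 0.000618] = 5.773, so f = 0.03001.
Total minor-loss coefficient ΣK = 1·0.47 + 2·0.34 + 3·0.47 = 2.56.
ΔP = [f·L/D + ΣK]·(ρV²/2) = [0.03001·42.1/0.0984 + 2.56]·(793·0.156²/2) = [12.84 + 2.56]·9.649 = 148.6 Pa.
ΔP = 148.6 Pa = 0.149 kPa.

ΔP ≈ 0.149 kPa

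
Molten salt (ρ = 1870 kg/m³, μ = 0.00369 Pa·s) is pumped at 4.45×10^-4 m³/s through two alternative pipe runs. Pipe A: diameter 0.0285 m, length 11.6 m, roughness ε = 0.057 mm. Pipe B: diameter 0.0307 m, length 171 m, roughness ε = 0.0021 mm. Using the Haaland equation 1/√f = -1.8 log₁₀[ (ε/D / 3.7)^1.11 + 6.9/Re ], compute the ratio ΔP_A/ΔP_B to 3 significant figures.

ΔP_A/ΔP_B ≈ 0.105

Pipe A: V = Q/A = 0.000445/0.0006379 = 0.6976 m/s; Re = 1.007e+04; ε/D = 0.002; Haaland → f = 0.03349; ΔP_A = f(L/D)(ρV²/2) = 6202 Pa.
Pipe B: V = Q/A = 0.000445/0.0007402 = 0.6012 m/s; Re = 9353; ε/D = 6.84e-05; Haaland → f = 0.03153; ΔP_B = f(L/D)(ρV²/2) = 5.934e+04 Pa.
ΔP_A/ΔP_B = 6202/5.934e+04 = 0.105.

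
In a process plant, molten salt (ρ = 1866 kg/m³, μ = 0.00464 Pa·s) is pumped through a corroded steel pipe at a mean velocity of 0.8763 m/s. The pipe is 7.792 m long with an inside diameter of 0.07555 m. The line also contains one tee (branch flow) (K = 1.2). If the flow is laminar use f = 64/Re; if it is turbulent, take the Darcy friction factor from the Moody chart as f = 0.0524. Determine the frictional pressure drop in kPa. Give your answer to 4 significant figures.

ΔP ≈ 4.732 kPa

Reynolds number Re = ρVD/μ = 1866 · 0.8763 · 0.07555 / 0.00464 = 2.662e+04.
Re > 4000 → turbulent; use the Moody-chart value f = 0.0524.
Total minor-loss coefficient ΣK = 1·1.2 = 1.2.
ΔP = [f·L/D + ΣK]·(ρV²/2) = [0.0524·7.792/0.07555 + 1.2]·(1866·0.8763²/2) = [5.404 + 1.2]·716.5 = 4732 Pa.
ΔP = 4732 Pa = 4.732 kPa.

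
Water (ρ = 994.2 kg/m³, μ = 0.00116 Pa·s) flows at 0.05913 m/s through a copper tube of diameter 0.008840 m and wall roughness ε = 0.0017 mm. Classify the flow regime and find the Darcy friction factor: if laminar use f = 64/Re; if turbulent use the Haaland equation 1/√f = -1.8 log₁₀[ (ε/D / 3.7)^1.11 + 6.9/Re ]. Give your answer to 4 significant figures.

Re = ρVD/μ = 994.2·0.05913·0.00884/0.00116 = 448.
Re < 2300 → laminar, so f = 64/Re = 0.1429 (roughness is irrelevant in laminar flow).

f ≈ 0.1429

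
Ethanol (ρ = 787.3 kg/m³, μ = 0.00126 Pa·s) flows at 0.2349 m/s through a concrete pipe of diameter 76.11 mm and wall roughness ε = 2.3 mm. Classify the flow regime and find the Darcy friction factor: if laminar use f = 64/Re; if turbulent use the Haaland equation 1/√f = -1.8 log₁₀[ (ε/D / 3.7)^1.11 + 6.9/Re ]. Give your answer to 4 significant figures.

f ≈ 0.06015

Re = ρVD/μ = 787.3·0.2349·0.07611/0.00126 = 1.117e+04.
Re > 4000 → turbulent. ε/D = 0.0023/0.07611 = 0.0302; Haaland: 1/√f = -1.8 log₁₀[0.00481 + 0.000618] = 4.077, so f = 0.06015.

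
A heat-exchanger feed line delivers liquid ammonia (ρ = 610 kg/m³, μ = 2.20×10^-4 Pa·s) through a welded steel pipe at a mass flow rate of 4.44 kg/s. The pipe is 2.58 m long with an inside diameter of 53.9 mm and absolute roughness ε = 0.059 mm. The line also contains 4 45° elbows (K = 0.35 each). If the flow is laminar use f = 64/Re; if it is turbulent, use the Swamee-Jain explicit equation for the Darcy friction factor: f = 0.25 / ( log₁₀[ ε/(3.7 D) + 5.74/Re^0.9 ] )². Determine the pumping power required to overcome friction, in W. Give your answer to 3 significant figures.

P ≈ 54.1 W

A = πD²/4 = π(0.0539)²/4 = 0.002282 m²; mean velocity V = ṁ/(ρA) = 4.44/(610 · 0.002282) = 3.19 m/s.
Reynolds number Re = ρVD/μ = 610 · 3.19 · 0.0539 / 0.00022 = 4.767e+05.
Re > 4000 → turbulent. Relative roughness ε/D = 5.9e-05/0.0539 = 0.00109. Swamee-Jain: f = 0.25/(log₁₀[0.00109/3.7 + 5.74/4.767e+05^0.9])² = 0.25/(log₁₀[0.000296 + 4.45e-05])² = 0.25/(-3.468)² = 0.02079.
Total minor-loss coefficient ΣK = 4·0.35 = 1.4.
ΔP = [f·L/D + ΣK]·(ρV²/2) = [0.02079·2.58/0.0539 + 1.4]·(610·3.19²/2) = [0.9949 + 1.4]·3104 = 7433 Pa.
Q = ṁ/ρ = 4.44/610 = 0.007279 m³/s.
Pumping power P = QΔP = 0.007279·7433 = 54.10 W = 54.1 W.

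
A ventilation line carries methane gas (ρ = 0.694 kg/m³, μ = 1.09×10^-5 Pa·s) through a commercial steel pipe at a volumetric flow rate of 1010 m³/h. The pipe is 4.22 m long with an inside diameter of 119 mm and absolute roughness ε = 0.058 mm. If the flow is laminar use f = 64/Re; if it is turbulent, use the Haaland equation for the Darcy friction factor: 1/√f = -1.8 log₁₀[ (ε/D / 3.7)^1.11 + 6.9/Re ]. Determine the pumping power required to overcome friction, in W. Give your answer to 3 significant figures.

Q = 1010 m³/h = 1010/3600 = 0.2806 m³/s.
Cross-sectional area A = πD²/4 = π(0.119)²/4 = 0.01112 m²; mean velocity V = Q/A = 0.2806/0.01112 = 25.23 m/s.
Reynolds number Re = ρVD/μ = 0.694 · 25.23 · 0.119 / 1.09e-05 = 1.911e+05.
Re > 4000 → turbulent. Relative roughness ε/D = 5.8e-05/0.119 = 0.000487. Haaland: 1/√f = -1.8 log₁₀[(0.000487/3.7)^1.11 + 6.9/1.911e+05] = -1.8 log₁₀[4.93e-05 + 3.61e-05] = 7.323, so f = 0.01865.
Darcy-Weisbach: ΔP = f(L/D)(ρV²/2) = 0.01865·(4.22/0.119)·(0.694·25.23²/2) = 0.01865·35.46·220.8 = 146 Pa.
Pumping power P = QΔP = 0.2806·146 = 40.96 W = 41.0 W.

P ≈ 41.0 W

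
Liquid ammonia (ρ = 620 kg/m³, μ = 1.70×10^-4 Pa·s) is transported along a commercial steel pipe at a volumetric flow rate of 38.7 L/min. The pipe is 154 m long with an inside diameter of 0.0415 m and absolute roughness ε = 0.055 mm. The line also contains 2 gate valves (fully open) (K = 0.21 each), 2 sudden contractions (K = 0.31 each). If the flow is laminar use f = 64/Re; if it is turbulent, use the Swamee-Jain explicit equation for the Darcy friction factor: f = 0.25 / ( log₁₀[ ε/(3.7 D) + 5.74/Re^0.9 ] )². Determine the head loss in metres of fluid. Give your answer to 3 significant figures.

Q = 38.7 L/min = 38.7/60000 = 0.000645 m³/s.
Cross-sectional area A = πD²/4 = π(0.0415)²/4 = 0.001353 m²; mean velocity V = Q/A = 0.000645/0.001353 = 0.4768 m/s.
Reynolds number Re = ρVD/μ = 620 · 0.4768 · 0.0415 / 0.00017 = 7.217e+04.
Re > 4000 → turbulent. Relative roughness ε/D = 5.5e-05/0.0415 = 0.00133. Swamee-Jain: f = 0.25/(log₁₀[0.00133/3.7 + 5.74/7.217e+04^0.9])² = 0.25/(log₁₀[0.000358 + 0.000243])² = 0.25/(-3.221)² = 0.0241.
Total minor-loss coefficient ΣK = 2·0.21 + 2·0.31 = 1.04.
ΔP = [f·L/D + ΣK]·(ρV²/2) = [0.0241·154/0.0415 + 1.04]·(620·0.4768²/2) = [89.44 + 1.04]·70.49 = 6377 Pa.
Head loss h_f = ΔP/(ρg) = 6377/(620·9.81) = 1.05 m.

h_f ≈ 1.05 m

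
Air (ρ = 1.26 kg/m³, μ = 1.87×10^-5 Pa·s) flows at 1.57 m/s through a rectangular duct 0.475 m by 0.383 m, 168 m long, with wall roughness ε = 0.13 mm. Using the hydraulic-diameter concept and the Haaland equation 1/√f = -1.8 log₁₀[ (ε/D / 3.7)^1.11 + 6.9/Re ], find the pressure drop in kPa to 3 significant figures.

ΔP ≈ 0.0136 kPa

Hydraulic diameter D_h = 4A/P = 4·(0.475·0.383)/(2·(0.475+0.383)) = 0.7277/1.716 = 0.4241 m.
Re = ρVD_h/μ = 1.26·1.57·0.4241/1.87e-05 = 4.486e+04.
ε/D_h = 0.00013/0.4241 = 0.000307; Haaland gives 1/√f = -1.8 log₁₀[2.95e-05+0.000154] = 6.726, so f = 0.0221.
ΔP = f(L/D_h)(ρV²/2) = 0.0221·168/0.4241·1.553 = 13.6 Pa.
ΔP = 0.0136 kPa.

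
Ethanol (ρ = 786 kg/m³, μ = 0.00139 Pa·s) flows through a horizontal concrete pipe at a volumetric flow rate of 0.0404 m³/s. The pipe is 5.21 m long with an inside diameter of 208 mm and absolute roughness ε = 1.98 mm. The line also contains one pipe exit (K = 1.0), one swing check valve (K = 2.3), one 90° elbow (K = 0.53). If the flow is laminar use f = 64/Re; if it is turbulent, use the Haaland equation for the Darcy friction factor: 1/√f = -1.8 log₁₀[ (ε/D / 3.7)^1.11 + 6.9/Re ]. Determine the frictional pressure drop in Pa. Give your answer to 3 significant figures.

Cross-sectional area A = πD²/4 = π(0.208)²/4 = 0.03398 m²; mean velocity V = Q/A = 0.0404/0.03398 = 1.189 m/s.
Reynolds number Re = ρVD/μ = 786 · 1.189 · 0.208 / 0.00139 = 1.398e+05.
Re > 4000 → turbulent. Relative roughness ε/D = 0.00198/0.208 = 0.00952. Haaland: 1/√f = -1.8 log₁₀[(0.00952/3.7)^1.11 + 6.9/1.398e+05] = -1.8 log₁₀[0.00134 + 4.93e-05] = 5.146, so f = 0.03777.
Total minor-loss coefficient ΣK = 1·1 + 1·2.3 + 1·0.53 = 3.83.
ΔP = [f·L/D + ΣK]·(ρV²/2) = [0.03777·5.21/0.208 + 3.83]·(786·1.189²/2) = [0.946 + 3.83]·555.5 = 2653 Pa.

ΔP ≈ 2650 Pa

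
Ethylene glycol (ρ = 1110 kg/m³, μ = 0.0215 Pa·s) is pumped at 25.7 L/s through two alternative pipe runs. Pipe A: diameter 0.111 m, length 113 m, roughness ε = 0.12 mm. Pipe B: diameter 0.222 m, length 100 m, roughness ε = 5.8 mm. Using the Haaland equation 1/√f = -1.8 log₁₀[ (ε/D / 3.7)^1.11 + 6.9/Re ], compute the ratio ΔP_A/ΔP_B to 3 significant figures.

Pipe A: V = Q/A = 0.0257/0.009677 = 2.656 m/s; Re = 1.522e+04; ε/D = 0.00108; Haaland → f = 0.02936; ΔP_A = f(L/D)(ρV²/2) = 1.17e+05 Pa.
Pipe B: V = Q/A = 0.0257/0.03871 = 0.664 m/s; Re = 7610; ε/D = 0.0261; Haaland → f = 0.0583; ΔP_B = f(L/D)(ρV²/2) = 6425 Pa.
ΔP_A/ΔP_B = 1.17e+05/6425 = 18.2.

ΔP_A/ΔP_B ≈ 18.2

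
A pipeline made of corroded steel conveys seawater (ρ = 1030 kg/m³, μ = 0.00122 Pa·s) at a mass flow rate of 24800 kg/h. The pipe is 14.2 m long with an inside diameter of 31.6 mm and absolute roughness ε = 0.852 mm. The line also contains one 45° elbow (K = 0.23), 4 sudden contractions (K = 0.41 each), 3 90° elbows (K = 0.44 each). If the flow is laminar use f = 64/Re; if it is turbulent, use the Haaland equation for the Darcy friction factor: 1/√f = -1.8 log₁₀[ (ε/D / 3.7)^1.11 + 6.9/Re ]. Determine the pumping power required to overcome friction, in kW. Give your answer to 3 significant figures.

ṁ = 24800 kg/h = 24800/3600 = 6.889 kg/s.
A = πD²/4 = π(0.0316)²/4 = 0.0007843 m²; mean velocity V = ṁ/(ρA) = 6.889/(1030 · 0.0007843) = 8.528 m/s.
Reynolds number Re = ρVD/μ = 1030 · 8.528 · 0.0316 / 0.00122 = 2.275e+05.
Re > 4000 → turbulent. Relative roughness ε/D = 0.000852/0.0316 = 0.027. Haaland: 1/√f = -1.8 log₁₀[(0.027/3.7)^1.11 + 6.9/2.275e+05] = -1.8 log₁₀[0.00424 + 3.03e-05] = 4.265, so f = 0.05497.
Total minor-loss coefficient ΣK = 1·0.23 + 4·0.41 + 3·0.44 = 3.19.
ΔP = [f·L/D + ΣK]·(ρV²/2) = [0.05497·14.2/0.0316 + 3.19]·(1030·8.528²/2) = [24.7 + 3.19]·3.745e+04 = 1.045e+06 Pa.
Q = ṁ/ρ = 6.889/1030 = 0.006688 m³/s.
Pumping power P = QΔP = 0.006688·1.045e+06 = 6987 W = 6.99 kW.

P ≈ 6.99 kW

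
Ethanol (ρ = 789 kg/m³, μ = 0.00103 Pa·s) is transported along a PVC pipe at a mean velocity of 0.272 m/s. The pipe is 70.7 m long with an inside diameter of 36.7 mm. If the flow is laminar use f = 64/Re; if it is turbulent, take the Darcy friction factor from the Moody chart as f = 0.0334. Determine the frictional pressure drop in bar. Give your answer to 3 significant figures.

Reynolds number Re = ρVD/μ = 789 · 0.272 · 0.0367 / 0.00103 = 7647.
Re > 4000 → turbulent; use the Moody-chart value f = 0.0334.
Darcy-Weisbach: ΔP = f(L/D)(ρV²/2) = 0.0334·(70.7/0.0367)·(789·0.272²/2) = 0.0334·1926·29.19 = 1878 Pa.
ΔP = 1878 Pa = 0.0188 bar.

ΔP ≈ 0.0188 bar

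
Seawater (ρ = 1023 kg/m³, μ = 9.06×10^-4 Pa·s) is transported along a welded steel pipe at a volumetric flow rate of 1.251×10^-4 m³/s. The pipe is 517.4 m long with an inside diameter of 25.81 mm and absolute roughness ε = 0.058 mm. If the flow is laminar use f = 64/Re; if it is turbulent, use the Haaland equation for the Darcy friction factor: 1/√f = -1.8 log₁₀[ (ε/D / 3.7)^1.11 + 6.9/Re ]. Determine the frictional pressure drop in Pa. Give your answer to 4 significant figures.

ΔP ≈ 21520 Pa

Cross-sectional area A = πD²/4 = π(0.02581)²/4 = 0.0005232 m²; mean velocity V = Q/A = 0.0001251/0.0005232 = 0.2391 m/s.
Reynolds number Re = ρVD/μ = 1023 · 0.2391 · 0.02581 / 0.000906 = 6968.
Re > 4000 → turbulent. Relative roughness ε/D = 5.8e-05/0.02581 = 0.00225. Haaland: 1/√f = -1.8 log₁₀[(0.00225/3.7)^1.11 + 6.9/6968] = -1.8 log₁₀[0.000269 + 0.00099] = 5.22, so f = 0.0367.
Darcy-Weisbach: ΔP = f(L/D)(ρV²/2) = 0.0367·(517.4/0.02581)·(1023·0.2391²/2) = 0.0367·2.005e+04·29.24 = 2.152e+04 Pa.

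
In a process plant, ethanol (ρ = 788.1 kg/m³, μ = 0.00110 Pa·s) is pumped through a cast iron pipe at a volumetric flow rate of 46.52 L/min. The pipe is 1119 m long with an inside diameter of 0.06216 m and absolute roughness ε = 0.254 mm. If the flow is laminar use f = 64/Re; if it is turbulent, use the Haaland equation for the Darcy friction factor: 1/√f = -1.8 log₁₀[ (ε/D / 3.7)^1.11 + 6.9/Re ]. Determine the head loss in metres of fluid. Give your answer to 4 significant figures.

Q = 46.52 L/min = 46.52/60000 = 0.0007753 m³/s.
Cross-sectional area A = πD²/4 = π(0.06216)²/4 = 0.003035 m²; mean velocity V = Q/A = 0.0007753/0.003035 = 0.2555 m/s.
Reynolds number Re = ρVD/μ = 788.1 · 0.2555 · 0.06216 / 0.0011 = 1.138e+04.
Re > 4000 → turbulent. Relative roughness ε/D = 0.000254/0.06216 = 0.00409. Haaland: 1/√f = -1.8 log₁₀[(0.00409/3.7)^1.11 + 6.9/1.138e+04] = -1.8 log₁₀[0.000522 + 0.000606] = 5.305, so f = 0.03553.
Darcy-Weisbach: ΔP = f(L/D)(ρV²/2) = 0.03553·(1119/0.06216)·(788.1·0.2555²/2) = 0.03553·1.8e+04·25.72 = 1.645e+04 Pa.
Head loss h_f = ΔP/(ρg) = 1.645e+04/(788.1·9.81) = 2.128 m.

h_f ≈ 2.128 m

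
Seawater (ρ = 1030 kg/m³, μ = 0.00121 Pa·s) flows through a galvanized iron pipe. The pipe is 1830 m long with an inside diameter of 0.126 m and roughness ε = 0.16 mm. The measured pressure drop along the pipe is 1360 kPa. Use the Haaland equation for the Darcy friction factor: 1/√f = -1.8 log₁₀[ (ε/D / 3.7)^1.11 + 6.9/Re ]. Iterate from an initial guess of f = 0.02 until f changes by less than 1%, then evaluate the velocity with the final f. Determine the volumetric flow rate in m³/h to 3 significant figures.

Rearranging Darcy-Weisbach: V = √(2·ΔP·D/(f·L·ρ)). With ε/D = 0.00016/0.126 = 0.00127, iterate starting from f = 0.02:
  f = 0.02 → V = √(2·1.36e+06·0.126/(0.02·1830·1030)) = 3.015 m/s; Re = ρVD/μ = 3.234e+05; f → 0.02154
  f = 0.02154 → V = 2.905 m/s; Re = 3.116e+05; f → 0.02157
Converged (Δf/f < 1%). With the final f = 0.02157: V = √(2·1.36e+06·0.126/(0.02157·1830·1030)) = 2.904 m/s.
Q = V·A = 2.904·(π/4·0.126²) = 0.0362 m³/s = 130 m³/h.

Q ≈ 130 m³/h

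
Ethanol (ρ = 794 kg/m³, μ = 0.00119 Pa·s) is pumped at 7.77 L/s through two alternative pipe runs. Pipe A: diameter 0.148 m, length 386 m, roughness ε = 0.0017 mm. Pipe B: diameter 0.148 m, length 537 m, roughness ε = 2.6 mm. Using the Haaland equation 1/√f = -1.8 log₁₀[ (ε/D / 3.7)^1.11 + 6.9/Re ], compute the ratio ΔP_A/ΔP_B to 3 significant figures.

Pipe A: V = Q/A = 0.00777/0.0172 = 0.4517 m/s; Re = 4.46e+04; ε/D = 1.15e-05; Haaland → f = 0.02128; ΔP_A = f(L/D)(ρV²/2) = 4495 Pa.
Pipe B: V = Q/A = 0.00777/0.0172 = 0.4517 m/s; Re = 4.46e+04; ε/D = 0.0176; Haaland → f = 0.04731; ΔP_B = f(L/D)(ρV²/2) = 1.39e+04 Pa.
ΔP_A/ΔP_B = 4495/1.39e+04 = 0.323.

ΔP_A/ΔP_B ≈ 0.323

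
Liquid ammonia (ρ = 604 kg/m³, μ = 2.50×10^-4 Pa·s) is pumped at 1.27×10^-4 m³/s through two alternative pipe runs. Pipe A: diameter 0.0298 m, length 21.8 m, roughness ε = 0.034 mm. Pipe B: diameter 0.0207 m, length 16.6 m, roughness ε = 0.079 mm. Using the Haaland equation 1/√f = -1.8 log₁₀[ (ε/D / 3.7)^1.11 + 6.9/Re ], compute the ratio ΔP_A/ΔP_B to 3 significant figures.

Pipe A: V = Q/A = 0.000127/0.0006975 = 0.1821 m/s; Re = 1.311e+04; ε/D = 0.00114; Haaland → f = 0.03042; ΔP_A = f(L/D)(ρV²/2) = 222.9 Pa.
Pipe B: V = Q/A = 0.000127/0.0003365 = 0.3774 m/s; Re = 1.887e+04; ε/D = 0.00382; Haaland → f = 0.03273; ΔP_B = f(L/D)(ρV²/2) = 1129 Pa.
ΔP_A/ΔP_B = 222.9/1129 = 0.197.

ΔP_A/ΔP_B ≈ 0.197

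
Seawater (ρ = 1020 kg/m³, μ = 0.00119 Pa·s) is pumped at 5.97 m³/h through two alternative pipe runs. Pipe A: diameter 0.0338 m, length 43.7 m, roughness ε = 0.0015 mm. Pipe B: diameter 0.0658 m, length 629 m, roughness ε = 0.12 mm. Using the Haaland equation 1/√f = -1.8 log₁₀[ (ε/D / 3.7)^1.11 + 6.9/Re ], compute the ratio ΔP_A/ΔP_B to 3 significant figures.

ΔP_A/ΔP_B ≈ 1.43

Pipe A: V = Q/A = 0.001658/0.0008973 = 1.848 m/s; Re = 5.354e+04; ε/D = 4.44e-05; Haaland → f = 0.02052; ΔP_A = f(L/D)(ρV²/2) = 4.621e+04 Pa.
Pipe B: V = Q/A = 0.001658/0.0034 = 0.4877 m/s; Re = 2.75e+04; ε/D = 0.00182; Haaland → f = 0.02778; ΔP_B = f(L/D)(ρV²/2) = 3.221e+04 Pa.
ΔP_A/ΔP_B = 4.621e+04/3.221e+04 = 1.43.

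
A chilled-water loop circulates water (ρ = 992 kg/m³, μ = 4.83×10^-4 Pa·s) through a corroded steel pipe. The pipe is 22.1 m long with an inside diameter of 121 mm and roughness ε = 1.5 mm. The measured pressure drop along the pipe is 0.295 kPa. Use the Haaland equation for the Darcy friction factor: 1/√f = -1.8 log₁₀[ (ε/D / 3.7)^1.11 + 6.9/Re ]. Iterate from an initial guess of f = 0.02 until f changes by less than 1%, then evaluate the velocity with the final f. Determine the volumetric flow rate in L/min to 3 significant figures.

Q ≈ 193 L/min

Rearranging Darcy-Weisbach: V = √(2·ΔP·D/(f·L·ρ)). With ε/D = 0.0015/0.121 = 0.0124, iterate starting from f = 0.02:
  f = 0.02 → V = √(2·295·0.121/(0.02·22.1·992)) = 0.4035 m/s; Re = ρVD/μ = 1.003e+05; f → 0.04139
  f = 0.04139 → V = 0.2805 m/s; Re = 6.971e+04; f → 0.0416
Converged (Δf/f < 1%). With the final f = 0.0416: V = √(2·295·0.121/(0.0416·22.1·992)) = 0.2798 m/s.
Q = V·A = 0.2798·(π/4·0.121²) = 0.003217 m³/s = 193 L/min.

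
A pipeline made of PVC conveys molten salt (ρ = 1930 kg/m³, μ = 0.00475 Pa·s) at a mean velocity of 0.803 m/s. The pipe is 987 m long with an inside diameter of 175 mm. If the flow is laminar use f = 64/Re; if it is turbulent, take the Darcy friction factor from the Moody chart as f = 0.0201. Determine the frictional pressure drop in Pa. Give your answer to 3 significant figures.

Reynolds number Re = ρVD/μ = 1930 · 0.803 · 0.175 / 0.00475 = 5.71e+04.
Re > 4000 → turbulent; use the Moody-chart value f = 0.0201.
Darcy-Weisbach: ΔP = f(L/D)(ρV²/2) = 0.0201·(987/0.175)·(1930·0.803²/2) = 0.0201·5640·622.2 = 7.054e+04 Pa.

ΔP ≈ 70500 Pa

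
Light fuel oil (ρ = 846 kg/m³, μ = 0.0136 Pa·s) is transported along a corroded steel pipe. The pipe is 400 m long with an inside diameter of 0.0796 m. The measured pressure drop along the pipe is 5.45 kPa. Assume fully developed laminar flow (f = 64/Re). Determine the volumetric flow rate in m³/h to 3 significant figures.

For laminar flow, f = 64/Re with Re = ρVD/μ, so Darcy-Weisbach reduces to ΔP = 32μLV/D². Solving for V: V = ΔP·D²/(32μL) = 5450·(0.0796)²/(32·0.0136·400) = 0.1984 m/s.
Check: Re = ρVD/μ = 846·0.1984·0.0796/0.0136 = 982.2 < 2300, so the laminar assumption holds.
Q = V·A = 0.1984·(π/4·0.0796²) = 0.0009872 m³/s = 3.55 m³/h.

Q ≈ 3.55 m³/h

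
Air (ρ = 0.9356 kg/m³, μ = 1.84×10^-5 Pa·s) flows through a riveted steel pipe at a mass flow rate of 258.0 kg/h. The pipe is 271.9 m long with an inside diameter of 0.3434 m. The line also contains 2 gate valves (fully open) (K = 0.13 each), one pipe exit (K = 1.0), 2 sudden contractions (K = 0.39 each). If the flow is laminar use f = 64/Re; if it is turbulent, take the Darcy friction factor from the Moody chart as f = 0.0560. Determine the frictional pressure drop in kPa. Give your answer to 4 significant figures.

ΔP ≈ 0.01484 kPa

ṁ = 258.0 kg/h = 258.0/3600 = 0.07167 kg/s.
A = πD²/4 = π(0.3434)²/4 = 0.09262 m²; mean velocity V = ṁ/(ρA) = 0.07167/(0.9356 · 0.09262) = 0.8271 m/s.
Reynolds number Re = ρVD/μ = 0.9356 · 0.8271 · 0.3434 / 1.84e-05 = 1.444e+04.
Re > 4000 → turbulent; use the Moody-chart value f = 0.0560.
Total minor-loss coefficient ΣK = 2·0.13 + 1·1 + 2·0.39 = 2.04.
ΔP = [f·L/D + ΣK]·(ρV²/2) = [0.056·271.9/0.3434 + 2.04]·(0.9356·0.8271²/2) = [44.34 + 2.04]·0.32 = 14.84 Pa.
ΔP = 14.84 Pa = 0.01484 kPa.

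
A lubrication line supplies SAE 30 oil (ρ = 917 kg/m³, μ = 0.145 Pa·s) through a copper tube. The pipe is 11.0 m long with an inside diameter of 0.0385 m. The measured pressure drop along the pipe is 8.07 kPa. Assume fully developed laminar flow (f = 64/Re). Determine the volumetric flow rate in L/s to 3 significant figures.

Q ≈ 0.273 L/s

For laminar flow, f = 64/Re with Re = ρVD/μ, so Darcy-Weisbach reduces to ΔP = 32μLV/D². Solving for V: V = ΔP·D²/(32μL) = 8070·(0.0385)²/(32·0.145·11) = 0.2344 m/s.
Check: Re = ρVD/μ = 917·0.2344·0.0385/0.145 = 57.06 < 2300, so the laminar assumption holds.
Q = V·A = 0.2344·(π/4·0.0385²) = 0.0002728 m³/s = 0.273 L/s.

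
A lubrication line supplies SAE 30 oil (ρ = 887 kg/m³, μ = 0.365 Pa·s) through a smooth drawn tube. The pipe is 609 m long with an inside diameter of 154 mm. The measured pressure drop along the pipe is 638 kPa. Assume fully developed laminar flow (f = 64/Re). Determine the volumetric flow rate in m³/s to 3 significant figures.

For laminar flow, f = 64/Re with Re = ρVD/μ, so Darcy-Weisbach reduces to ΔP = 32μLV/D². Solving for V: V = ΔP·D²/(32μL) = 6.38e+05·(0.154)²/(32·0.365·609) = 2.127 m/s.
Check: Re = ρVD/μ = 887·2.127·0.154/0.365 = 796.1 < 2300, so the laminar assumption holds.
Q = V·A = 2.127·(π/4·0.154²) = 0.03962 m³/s = 0.0396 m³/s.

Q ≈ 0.0396 m³/s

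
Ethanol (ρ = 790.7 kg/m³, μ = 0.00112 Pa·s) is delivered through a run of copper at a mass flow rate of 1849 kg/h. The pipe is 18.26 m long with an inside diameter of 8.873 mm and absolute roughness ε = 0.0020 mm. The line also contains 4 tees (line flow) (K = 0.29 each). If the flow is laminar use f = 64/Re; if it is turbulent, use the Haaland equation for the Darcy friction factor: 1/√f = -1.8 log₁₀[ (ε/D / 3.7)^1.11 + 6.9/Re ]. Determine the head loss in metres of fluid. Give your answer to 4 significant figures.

h_f ≈ 241.4 m

ṁ = 1849 kg/h = 1849/3600 = 0.5136 kg/s.
A = πD²/4 = π(0.008873)²/4 = 6.183e-05 m²; mean velocity V = ṁ/(ρA) = 0.5136/(790.7 · 6.183e-05) = 10.5 m/s.
Reynolds number Re = ρVD/μ = 790.7 · 10.5 · 0.008873 / 0.00112 = 6.58e+04.
Re > 4000 → turbulent. Relative roughness ε/D = 2e-06/0.008873 = 0.000225. Haaland: 1/√f = -1.8 log₁₀[(0.000225/3.7)^1.11 + 6.9/6.58e+04] = -1.8 log₁₀[2.09e-05 + 0.000105] = 7.021, so f = 0.02029.
Total minor-loss coefficient ΣK = 4·0.29 = 1.16.
ΔP = [f·L/D + ΣK]·(ρV²/2) = [0.02029·18.26/0.008873 + 1.16]·(790.7·10.5²/2) = [41.75 + 1.16]·4.363e+04 = 1.872e+06 Pa.
Head loss h_f = ΔP/(ρg) = 1.872e+06/(790.7·9.81) = 241.4 m.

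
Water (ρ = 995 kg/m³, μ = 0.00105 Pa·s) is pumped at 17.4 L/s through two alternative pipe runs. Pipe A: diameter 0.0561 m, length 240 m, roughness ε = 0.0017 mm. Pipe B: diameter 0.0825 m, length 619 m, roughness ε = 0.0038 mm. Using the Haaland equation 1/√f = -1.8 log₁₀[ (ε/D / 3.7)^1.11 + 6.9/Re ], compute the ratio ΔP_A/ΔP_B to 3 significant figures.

ΔP_A/ΔP_B ≈ 2.48

Pipe A: V = Q/A = 0.0174/0.002472 = 7.039 m/s; Re = 3.742e+05; ε/D = 3.03e-05; Haaland → f = 0.01407; ΔP_A = f(L/D)(ρV²/2) = 1.484e+06 Pa.
Pipe B: V = Q/A = 0.0174/0.005346 = 3.255 m/s; Re = 2.545e+05; ε/D = 4.61e-05; Haaland → f = 0.01516; ΔP_B = f(L/D)(ρV²/2) = 5.994e+05 Pa.
ΔP_A/ΔP_B = 1.484e+06/5.994e+05 = 2.48.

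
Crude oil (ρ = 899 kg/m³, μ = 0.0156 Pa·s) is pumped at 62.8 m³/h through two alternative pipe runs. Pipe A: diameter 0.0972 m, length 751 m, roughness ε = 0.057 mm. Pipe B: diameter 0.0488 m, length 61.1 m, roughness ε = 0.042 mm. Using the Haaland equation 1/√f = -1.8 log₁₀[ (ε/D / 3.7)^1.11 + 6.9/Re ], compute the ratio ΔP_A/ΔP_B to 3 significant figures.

ΔP_A/ΔP_B ≈ 0.446

Pipe A: V = Q/A = 0.01744/0.00742 = 2.351 m/s; Re = 1.317e+04; ε/D = 0.000586; Haaland → f = 0.02952; ΔP_A = f(L/D)(ρV²/2) = 5.667e+05 Pa.
Pipe B: V = Q/A = 0.01744/0.00187 = 9.327 m/s; Re = 2.623e+04; ε/D = 0.000861; Haaland → f = 0.02595; ΔP_B = f(L/D)(ρV²/2) = 1.27e+06 Pa.
ΔP_A/ΔP_B = 5.667e+05/1.27e+06 = 0.446.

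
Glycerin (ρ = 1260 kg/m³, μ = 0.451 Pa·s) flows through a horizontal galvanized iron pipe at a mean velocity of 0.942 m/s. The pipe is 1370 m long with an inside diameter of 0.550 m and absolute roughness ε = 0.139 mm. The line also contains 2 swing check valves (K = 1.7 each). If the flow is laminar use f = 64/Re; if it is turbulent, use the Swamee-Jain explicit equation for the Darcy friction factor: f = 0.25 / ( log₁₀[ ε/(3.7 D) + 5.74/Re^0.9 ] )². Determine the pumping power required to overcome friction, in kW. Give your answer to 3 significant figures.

Reynolds number Re = ρVD/μ = 1260 · 0.942 · 0.55 / 0.451 = 1447.
Re < 2300 → laminar flow, so f = 64/Re = 64/1447 = 0.04422 (the turbulent correlation is not needed).
Total minor-loss coefficient ΣK = 2·1.7 = 3.4.
ΔP = [f·L/D + ΣK]·(ρV²/2) = [0.04422·1370/0.55 + 3.4]·(1260·0.942²/2) = [110.1 + 3.4]·559 = 6.347e+04 Pa.
Q = V·A = 0.942·0.2376 = 0.2238 m³/s.
Pumping power P = QΔP = 0.2238·6.347e+04 = 14210 W = 14.2 kW.

P ≈ 14.2 kW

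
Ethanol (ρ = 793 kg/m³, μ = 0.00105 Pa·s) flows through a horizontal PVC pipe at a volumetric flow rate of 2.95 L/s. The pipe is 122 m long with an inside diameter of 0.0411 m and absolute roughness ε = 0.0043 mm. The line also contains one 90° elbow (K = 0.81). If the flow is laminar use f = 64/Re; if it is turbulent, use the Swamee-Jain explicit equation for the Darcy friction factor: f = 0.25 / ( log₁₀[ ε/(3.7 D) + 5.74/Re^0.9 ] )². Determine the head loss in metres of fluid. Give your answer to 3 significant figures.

Q = 2.95 L/s = 2.95/1000 = 0.00295 m³/s.
Cross-sectional area A = πD²/4 = π(0.0411)²/4 = 0.001327 m²; mean velocity V = Q/A = 0.00295/0.001327 = 2.224 m/s.
Reynolds number Re = ρVD/μ = 793 · 2.224 · 0.0411 / 0.00105 = 6.902e+04.
Re > 4000 → turbulent. Relative roughness ε/D = 4.3e-06/0.0411 = 0.000105. Swamee-Jain: f = 0.25/(log₁₀[0.000105/3.7 + 5.74/6.902e+04^0.9])² = 0.25/(log₁₀[2.83e-05 + 0.000253])² = 0.25/(-3.55)² = 0.01983.
Total minor-loss coefficient ΣK = 1·0.81 = 0.81.
ΔP = [f·L/D + ΣK]·(ρV²/2) = [0.01983·122/0.0411 + 0.81]·(793·2.224²/2) = [58.88 + 0.81]·1960 = 1.17e+05 Pa.
Head loss h_f = ΔP/(ρg) = 1.17e+05/(793·9.81) = 15.0 m.

h_f ≈ 15.0 m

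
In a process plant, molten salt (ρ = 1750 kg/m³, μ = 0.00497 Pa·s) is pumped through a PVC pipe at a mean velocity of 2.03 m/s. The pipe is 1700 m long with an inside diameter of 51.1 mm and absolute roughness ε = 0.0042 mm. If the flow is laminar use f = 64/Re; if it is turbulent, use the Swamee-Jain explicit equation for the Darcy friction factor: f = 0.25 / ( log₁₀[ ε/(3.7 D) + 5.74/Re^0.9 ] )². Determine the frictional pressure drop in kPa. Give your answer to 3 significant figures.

Reynolds number Re = ρVD/μ = 1750 · 2.03 · 0.0511 / 0.00497 = 3.653e+04.
Re > 4000 → turbulent. Relative roughness ε/D = 4.2e-06/0.0511 = 8.22e-05. Swamee-Jain: f = 0.25/(log₁₀[8.22e-05/3.7 + 5.74/3.653e+04^0.9])² = 0.25/(log₁₀[2.22e-05 + 0.000449])² = 0.25/(-3.326)² = 0.02259.
Darcy-Weisbach: ΔP = f(L/D)(ρV²/2) = 0.02259·(1700/0.0511)·(1750·2.03²/2) = 0.02259·3.327e+04·3606 = 2.71e+06 Pa.
ΔP = 2.71e+06 Pa = 2710 kPa.

ΔP ≈ 2710 kPa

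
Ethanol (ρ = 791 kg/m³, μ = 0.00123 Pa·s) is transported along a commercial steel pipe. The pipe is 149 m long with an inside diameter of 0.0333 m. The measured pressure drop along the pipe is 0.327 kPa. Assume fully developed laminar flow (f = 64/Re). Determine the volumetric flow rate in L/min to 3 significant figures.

For laminar flow, f = 64/Re with Re = ρVD/μ, so Darcy-Weisbach reduces to ΔP = 32μLV/D². Solving for V: V = ΔP·D²/(32μL) = 327·(0.0333)²/(32·0.00123·149) = 0.06183 m/s.
Check: Re = ρVD/μ = 791·0.06183·0.0333/0.00123 = 1324 < 2300, so the laminar assumption holds.
Q = V·A = 0.06183·(π/4·0.0333²) = 5.385e-05 m³/s = 3.23 L/min.

Q ≈ 3.23 L/min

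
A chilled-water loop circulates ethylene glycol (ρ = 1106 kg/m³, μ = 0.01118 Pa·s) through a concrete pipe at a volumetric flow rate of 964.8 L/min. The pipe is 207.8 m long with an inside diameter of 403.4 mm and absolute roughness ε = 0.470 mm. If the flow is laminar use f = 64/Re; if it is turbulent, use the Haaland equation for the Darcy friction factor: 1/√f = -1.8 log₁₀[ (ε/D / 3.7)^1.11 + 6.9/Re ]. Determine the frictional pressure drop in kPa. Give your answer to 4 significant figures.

Q = 964.8 L/min = 964.8/60000 = 0.01608 m³/s.
Cross-sectional area A = πD²/4 = π(0.4034)²/4 = 0.1278 m²; mean velocity V = Q/A = 0.01608/0.1278 = 0.1258 m/s.
Reynolds number Re = ρVD/μ = 1106 · 0.1258 · 0.4034 / 0.0112 = 5021.
Re > 4000 → turbulent. Relative roughness ε/D = 0.00047/0.4034 = 0.00117. Haaland: 1/√f = -1.8 log₁₀[(0.00117/3.7)^1.11 + 6.9/5021] = -1.8 log₁₀[0.00013 + 0.00137] = 5.081, so f = 0.03874.
Darcy-Weisbach: ΔP = f(L/D)(ρV²/2) = 0.03874·(207.8/0.4034)·(1106·0.1258²/2) = 0.03874·515.1·8.753 = 174.7 Pa.
ΔP = 174.7 Pa = 0.1747 kPa.

ΔP ≈ 0.1747 kPa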